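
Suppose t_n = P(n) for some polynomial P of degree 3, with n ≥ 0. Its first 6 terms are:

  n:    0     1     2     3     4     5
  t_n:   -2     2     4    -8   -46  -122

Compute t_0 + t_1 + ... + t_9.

-2600

1st diffs: 4, 2, -12, -38, -76.
2nd diffs: -2, -14, -26, -38.
3rd diffs: -12, -12, -12 (constant).
So t_n = -2n^3 + 5n^2 + n - 2.
Continuing: -248, -436, -698, -1046.
Summing n = 0..9 (10 terms) gives -2600.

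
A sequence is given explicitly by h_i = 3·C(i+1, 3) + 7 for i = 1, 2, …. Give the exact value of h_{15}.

1687

C(16, 3) = 560, so h_{15} = 1687.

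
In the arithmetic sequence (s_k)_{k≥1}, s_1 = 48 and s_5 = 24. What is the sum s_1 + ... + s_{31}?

-1302

Common difference d = (24 - 48) / (5 - 1) = -6.
s_k = 48 + (k - 1)·(-6).
s_{31} = -132; S = 31·(48 + (-132))/2 = -1302.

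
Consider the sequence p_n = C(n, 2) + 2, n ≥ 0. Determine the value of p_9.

C(9, 2) = 36, so p_9 = 38.

38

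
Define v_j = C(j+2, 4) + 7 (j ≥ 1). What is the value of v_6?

C(8, 4) = 70, so v_6 = 77.

77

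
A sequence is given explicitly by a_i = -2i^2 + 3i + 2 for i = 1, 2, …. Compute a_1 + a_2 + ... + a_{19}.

Over i = 1..19: Σi = 190, Σi² = 2470.
Total = (-2)·2470 + (3)·190 + (2)·19 = -4332.

-4332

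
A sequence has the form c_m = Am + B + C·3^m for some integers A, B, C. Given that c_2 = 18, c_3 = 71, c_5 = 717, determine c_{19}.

3486784375

Write the equations: 2A + B + 9C = 18; 3A + B + 27C = 71; 5A + B + 243C = 717.
Subtracting the first from the second: A + 18C = 53.
Subtracting the second from the third: 2A + 216C = 646.
Solving: C = 3, A = -1, then B = -7.
Hence c_{19} = -1·19 + (-7) + 3·1162261467 = 3486784375.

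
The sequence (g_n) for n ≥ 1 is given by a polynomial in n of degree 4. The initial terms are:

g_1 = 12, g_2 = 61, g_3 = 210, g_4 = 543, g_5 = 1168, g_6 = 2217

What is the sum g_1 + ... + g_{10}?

38013

1st diffs: 49, 149, 333, 625, 1049.
2nd diffs: 100, 184, 292, 424.
3rd diffs: 84, 108, 132.
4th diffs: 24, 24 (constant).
Newton forward-difference form: g_n = 12 + 49·C(n-1,1) + 100·C(n-1,2) + 84·C(n-1,3) + 24·C(n-1,4).
Continuing: 3846, 6235, 9588, 14133.
Summing n = 1..10 (10 terms) gives 38013.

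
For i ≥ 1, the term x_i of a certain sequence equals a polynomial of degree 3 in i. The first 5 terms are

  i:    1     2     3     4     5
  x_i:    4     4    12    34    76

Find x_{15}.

1st diffs: 0, 8, 22, 42.
2nd diffs: 8, 14, 20.
3rd diffs: 6, 6 (constant).
Newton forward-difference form: x_i = 4 + 8·C(i-1,2) + 6·C(i-1,3).
At i = 15: i-1 = 14, so x_{15} = 4 + 728 + 2184 = 2916.

2916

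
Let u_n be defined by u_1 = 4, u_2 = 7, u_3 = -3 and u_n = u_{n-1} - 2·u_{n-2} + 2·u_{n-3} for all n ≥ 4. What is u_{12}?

Step forward from the initial values:
u_4 = -9; u_5 = 11; u_6 = 23; u_7 = -17; u_8 = -41; u_9 = 39; u_{10} = 87; u_{11} = -73; u_{12} = -169.

-169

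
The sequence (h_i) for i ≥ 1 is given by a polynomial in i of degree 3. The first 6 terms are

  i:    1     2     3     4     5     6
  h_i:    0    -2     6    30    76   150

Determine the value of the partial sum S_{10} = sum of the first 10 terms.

2370

1st diffs: -2, 8, 24, 46, 74.
2nd diffs: 10, 16, 22, 28.
3rd diffs: 6, 6, 6 (constant).
So h_i = i^3 - i^2 - 6i + 6.
Continuing: 258, 406, 600, 846.
Summing i = 1..10 (10 terms) gives 2370.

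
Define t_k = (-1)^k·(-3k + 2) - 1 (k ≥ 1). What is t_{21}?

60

(-1)^21 = -1; -3k + 2 at k=21 is -61; so t_{21} = 60.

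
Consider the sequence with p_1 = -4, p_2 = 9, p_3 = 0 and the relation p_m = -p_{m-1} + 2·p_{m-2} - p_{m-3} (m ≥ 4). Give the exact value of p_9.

p_4 = 22  p_5 = -31  p_6 = 75  p_7 = -159  p_8 = 340  p_9 = -733.

-733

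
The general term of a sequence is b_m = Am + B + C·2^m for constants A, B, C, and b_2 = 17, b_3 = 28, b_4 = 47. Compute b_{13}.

Write the equations: 2A + B + 4C = 17; 3A + B + 8C = 28; 4A + B + 16C = 47.
Subtracting the first from the second: A + 4C = 11.
Subtracting the second from the third: A + 8C = 19.
Solving: C = 2, A = 3, then B = 3.
So b_m = 3·m + 3 + 2·2^m; at m=13 this is 16426.

16426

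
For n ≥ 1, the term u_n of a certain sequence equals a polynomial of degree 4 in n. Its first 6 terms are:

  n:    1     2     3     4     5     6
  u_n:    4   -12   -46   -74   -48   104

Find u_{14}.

22416

1st diffs: -16, -34, -28, 26, 152.
2nd diffs: -18, 6, 54, 126.
3rd diffs: 24, 48, 72.
4th diffs: 24, 24 (constant).
Newton forward-difference form: u_n = 4 + (-16)·C(n-1,1) + (-18)·C(n-1,2) + 24·C(n-1,3) + 24·C(n-1,4).
At n = 14: n-1 = 13, so u_{14} = 4 - 208 - 1404 + 6864 + 17160 = 22416.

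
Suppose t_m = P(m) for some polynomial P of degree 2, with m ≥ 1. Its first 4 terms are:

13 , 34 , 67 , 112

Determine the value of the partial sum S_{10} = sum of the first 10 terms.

2515

1st diffs: 21, 33, 45.
2nd diffs: 12, 12 (constant).
Newton forward-difference form: t_m = 13 + 21·C(m-1,1) + 12·C(m-1,2).
Continuing: …, 169, 238, 319, 412, …, t_{10} = 634.
Summing m = 1..10 (10 terms) gives 2515.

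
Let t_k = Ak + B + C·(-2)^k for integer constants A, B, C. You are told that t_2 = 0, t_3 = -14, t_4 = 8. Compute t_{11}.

-2070

Plug in k = 2, 3, 4: 2A + B + 4C = 0; 3A + B - 8C = -14; 4A + B + 16C = 8.
Subtracting the first from the second: A - 12C = -14.
Subtracting the second from the third: A + 24C = 22.
Solving: C = 1, A = -2, then B = 0.
Hence t_{11} = -2·11 + 0 + 1·(-2048) = -2070.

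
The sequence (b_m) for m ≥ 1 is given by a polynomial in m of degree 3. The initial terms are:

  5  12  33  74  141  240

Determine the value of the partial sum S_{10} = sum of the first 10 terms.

3305

1st diffs: 7, 21, 41, 67, 99.
2nd diffs: 14, 20, 26, 32.
3rd diffs: 6, 6, 6 (constant).
Newton forward-difference form: b_m = 5 + 7·C(m-1,1) + 14·C(m-1,2) + 6·C(m-1,3).
Continuing: 377, 558, 789, 1076.
Summing m = 1..10 (10 terms) gives 3305.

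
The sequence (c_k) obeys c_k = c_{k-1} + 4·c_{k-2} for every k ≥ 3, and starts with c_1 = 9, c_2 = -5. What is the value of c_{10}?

10051

c_3 = 31  c_4 = 11  c_5 = 135  c_6 = 179  c_7 = 719  c_8 = 1435  c_9 = 4311  c_{10} = 10051.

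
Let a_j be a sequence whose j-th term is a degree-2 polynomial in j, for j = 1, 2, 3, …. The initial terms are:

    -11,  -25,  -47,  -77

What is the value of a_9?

-347

1st diffs: -14, -22, -30.
2nd diffs: -8, -8 (constant).
Newton forward-difference form: a_j = -11 + (-14)·C(j-1,1) + (-8)·C(j-1,2).
At j = 9: j-1 = 8, so a_9 = -11 - 112 - 224 = -347.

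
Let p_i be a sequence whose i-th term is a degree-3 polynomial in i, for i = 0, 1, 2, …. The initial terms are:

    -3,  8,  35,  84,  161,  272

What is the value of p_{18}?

1st diffs: 11, 27, 49, 77, 111.
2nd diffs: 16, 22, 28, 34.
3rd diffs: 6, 6, 6 (constant).
So p_i = i^3 + 5i^2 + 5i - 3.
Evaluating at i = 18 gives p_{18} = 7539.

7539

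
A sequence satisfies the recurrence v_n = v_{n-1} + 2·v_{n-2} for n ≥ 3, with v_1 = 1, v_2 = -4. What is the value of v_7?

v_3 = -2, v_4 = -10, v_5 = -14, v_6 = -34, v_7 = -62.
(Characteristic roots are 2 and -1.)

-62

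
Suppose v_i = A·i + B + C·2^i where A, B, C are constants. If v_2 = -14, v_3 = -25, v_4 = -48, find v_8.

At i = 2, 3, 4: 2A + B + 4C = -14; 3A + B + 8C = -25; 4A + B + 16C = -48.
Subtracting the first from the second: A + 4C = -11.
Subtracting the second from the third: A + 8C = -23.
Solving: C = -3, A = 1, then B = -4.
Therefore v_8 = 8 + (-4) + (-3)·256 = -764.

-764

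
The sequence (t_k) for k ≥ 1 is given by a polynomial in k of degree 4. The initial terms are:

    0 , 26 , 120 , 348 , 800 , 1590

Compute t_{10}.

11250

1st diffs: 26, 94, 228, 452, 790.
2nd diffs: 68, 134, 224, 338.
3rd diffs: 66, 90, 114.
4th diffs: 24, 24 (constant).
So t_k = k^4 + k^3 + 3k^2 - 5k.
Evaluating at k = 10 gives t_{10} = 11250.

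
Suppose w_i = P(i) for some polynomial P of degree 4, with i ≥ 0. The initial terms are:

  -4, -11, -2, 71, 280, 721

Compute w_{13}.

32041

1st diffs: -7, 9, 73, 209, 441.
2nd diffs: 16, 64, 136, 232.
3rd diffs: 48, 72, 96.
4th diffs: 24, 24 (constant).
So w_i = i^4 + 2i^3 - 5i^2 - 5i - 4.
Evaluating at i = 13 gives w_{13} = 32041.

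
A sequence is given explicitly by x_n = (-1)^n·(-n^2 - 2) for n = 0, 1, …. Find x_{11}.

(-1)^11 = -1; -n^2 - 2 at n=11 is -123; so x_{11} = 123.

123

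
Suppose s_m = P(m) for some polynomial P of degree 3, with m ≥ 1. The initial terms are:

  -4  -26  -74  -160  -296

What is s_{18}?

-12074

1st diffs: -22, -48, -86, -136.
2nd diffs: -26, -38, -50.
3rd diffs: -12, -12 (constant).
Newton forward-difference form: s_m = -4 + (-22)·C(m-1,1) + (-26)·C(m-1,2) + (-12)·C(m-1,3).
At m = 18: m-1 = 17, so s_{18} = -4 - 374 - 3536 - 8160 = -12074.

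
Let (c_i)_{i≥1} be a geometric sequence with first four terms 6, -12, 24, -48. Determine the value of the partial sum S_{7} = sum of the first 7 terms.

258

Common ratio r = -2.
c_i = 6·(-2)^(i-1).
S = 6·((-2)^7 - 1)/(-2 - 1) = 6·(-128 - 1)/(-3) = 258.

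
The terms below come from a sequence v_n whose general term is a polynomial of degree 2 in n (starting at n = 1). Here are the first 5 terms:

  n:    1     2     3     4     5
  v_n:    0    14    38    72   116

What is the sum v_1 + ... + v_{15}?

6020

1st diffs: 14, 24, 34, 44.
2nd diffs: 10, 10, 10 (constant).
Newton forward-difference form: v_n = 14·C(n-1,1) + 10·C(n-1,2).
Continuing: …, 170, 234, 308, 392, …, v_{15} = 1106.
Summing n = 1..15 (15 terms) gives 6020.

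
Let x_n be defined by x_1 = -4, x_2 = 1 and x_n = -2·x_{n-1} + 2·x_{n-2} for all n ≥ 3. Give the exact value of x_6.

172

Applying the relation repeatedly:
x_3 = -10;  x_4 = 22;  x_5 = -64;  x_6 = 172.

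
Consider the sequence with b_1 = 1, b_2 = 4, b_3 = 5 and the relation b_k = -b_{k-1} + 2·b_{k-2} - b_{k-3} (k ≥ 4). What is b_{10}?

Iterate the recurrence:
b_4 = 2; b_5 = 4; b_6 = -5; b_7 = 11; b_8 = -25; b_9 = 52; b_{10} = -113.

-113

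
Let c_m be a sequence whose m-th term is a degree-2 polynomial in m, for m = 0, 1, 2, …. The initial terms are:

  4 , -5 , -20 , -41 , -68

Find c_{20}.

-1316

1st diffs: -9, -15, -21, -27.
2nd diffs: -6, -6, -6 (constant).
Newton forward-difference form: c_m = 4 + (-9)·C(m,1) + (-6)·C(m,2).
At m = 20: m = 20, so c_{20} = 4 - 180 - 1140 = -1316.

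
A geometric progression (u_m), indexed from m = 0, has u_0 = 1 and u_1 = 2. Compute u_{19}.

524288

Common ratio r = 2.
u_m = 1·2^(m-0).
u_{19} = 1·2^19 = 524288.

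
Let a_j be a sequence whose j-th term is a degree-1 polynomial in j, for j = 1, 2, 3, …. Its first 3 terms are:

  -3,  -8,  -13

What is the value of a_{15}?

-73

1st diffs: -5, -5 (constant).
So a_j = -5j + 2.
Evaluating at j = 15 gives a_{15} = -73.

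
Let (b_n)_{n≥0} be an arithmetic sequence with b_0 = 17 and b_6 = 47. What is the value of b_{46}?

247

Common difference d = (47 - 17) / (6 - 0) = 5.
b_n = 17 + (n - 0)·5.
b_{46} = 17 + 46·5 = 247.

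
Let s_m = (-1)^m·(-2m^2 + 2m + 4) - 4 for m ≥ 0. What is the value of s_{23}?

1004

(-1)^23 = -1; -2m^2 + 2m + 4 at m=23 is -1008; so s_{23} = 1004.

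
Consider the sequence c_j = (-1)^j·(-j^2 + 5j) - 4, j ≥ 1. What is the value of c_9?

32

(-1)^9 = -1; -j^2 + 5j at j=9 is -36; so c_9 = 32.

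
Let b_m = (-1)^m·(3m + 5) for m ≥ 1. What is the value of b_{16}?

(-1)^16 = 1; 3m + 5 at m=16 is 53; so b_{16} = 53.

53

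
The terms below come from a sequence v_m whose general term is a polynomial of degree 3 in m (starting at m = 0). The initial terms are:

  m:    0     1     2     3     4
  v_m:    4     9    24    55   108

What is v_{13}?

2565

1st diffs: 5, 15, 31, 53.
2nd diffs: 10, 16, 22.
3rd diffs: 6, 6 (constant).
So v_m = m^3 + 2m^2 + 2m + 4.
Evaluating at m = 13 gives v_{13} = 2565.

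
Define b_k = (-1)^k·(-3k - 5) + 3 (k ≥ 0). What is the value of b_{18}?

-56

(-1)^18 = 1; -3k - 5 at k=18 is -59; so b_{18} = -56.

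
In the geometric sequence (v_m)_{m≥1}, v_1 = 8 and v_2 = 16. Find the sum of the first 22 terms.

Common ratio r = 2.
v_m = 8·2^(m-1).
S = 8·(2^22 - 1)/(2 - 1) = 8·(4194304 - 1)/(1) = 33554424.

33554424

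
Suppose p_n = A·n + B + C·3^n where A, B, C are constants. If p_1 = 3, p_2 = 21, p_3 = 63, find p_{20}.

Write the equations: A + B + 3C = 3; 2A + B + 9C = 21; 3A + B + 27C = 63.
Subtracting the first from the second: A + 6C = 18.
Subtracting the second from the third: A + 18C = 42.
Solving: C = 2, A = 6, then B = -9.
Hence p_{20} = 6·20 + (-9) + 2·3486784401 = 6973568913.

6973568913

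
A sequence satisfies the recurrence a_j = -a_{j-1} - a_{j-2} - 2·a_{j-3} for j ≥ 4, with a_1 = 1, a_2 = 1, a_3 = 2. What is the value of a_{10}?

Iterate the recurrence:
a_4 = -5  a_5 = 1  a_6 = 0  a_7 = 9  a_8 = -11  a_9 = 2  a_{10} = -9.

-9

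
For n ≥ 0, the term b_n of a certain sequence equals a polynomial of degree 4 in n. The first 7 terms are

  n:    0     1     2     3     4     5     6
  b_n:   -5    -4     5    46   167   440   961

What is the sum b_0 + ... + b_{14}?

108502

1st diffs: 1, 9, 41, 121, 273, 521.
2nd diffs: 8, 32, 80, 152, 248.
3rd diffs: 24, 48, 72, 96.
4th diffs: 24, 24, 24 (constant).
Newton forward-difference form: b_n = -5 + 1·C(n,1) + 8·C(n,2) + 24·C(n,3) + 24·C(n,4).
Continuing: …, 1850, 3251, 5332, 8285, …, b_{14} = 33497.
Summing n = 0..14 (15 terms) gives 108502.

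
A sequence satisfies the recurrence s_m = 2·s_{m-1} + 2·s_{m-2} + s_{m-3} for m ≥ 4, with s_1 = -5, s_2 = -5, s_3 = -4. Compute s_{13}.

Step forward from the initial values:
s_4 = -23;  s_5 = -59;  s_6 = -168;  s_7 = -477;  s_8 = -1349;  s_9 = -3820;  s_{10} = -10815;  s_{11} = -30619;  s_{12} = -86688;  s_{13} = -245429.

-245429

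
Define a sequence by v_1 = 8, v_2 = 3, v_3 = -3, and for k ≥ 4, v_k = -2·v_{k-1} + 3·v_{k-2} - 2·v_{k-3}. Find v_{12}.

v_4 = -1, v_5 = -13, v_6 = 29, v_7 = -95, v_8 = 303, v_9 = -949, v_{10} = 2997, v_{11} = -9447, v_{12} = 29783.

29783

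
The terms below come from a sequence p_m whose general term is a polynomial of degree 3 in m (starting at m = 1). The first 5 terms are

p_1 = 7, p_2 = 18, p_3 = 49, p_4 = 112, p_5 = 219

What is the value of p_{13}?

1st diffs: 11, 31, 63, 107.
2nd diffs: 20, 32, 44.
3rd diffs: 12, 12 (constant).
Newton forward-difference form: p_m = 7 + 11·C(m-1,1) + 20·C(m-1,2) + 12·C(m-1,3).
At m = 13: m-1 = 12, so p_{13} = 7 + 132 + 1320 + 2640 = 4099.

4099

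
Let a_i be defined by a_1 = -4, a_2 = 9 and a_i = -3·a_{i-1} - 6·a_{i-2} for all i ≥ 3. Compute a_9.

-4455

Compute successive terms:
a_3 = -3; a_4 = -45; a_5 = 153; a_6 = -189; a_7 = -351; a_8 = 2187; a_9 = -4455.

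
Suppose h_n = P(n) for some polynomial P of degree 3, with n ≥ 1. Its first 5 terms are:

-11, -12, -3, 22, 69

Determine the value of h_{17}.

4533

1st diffs: -1, 9, 25, 47.
2nd diffs: 10, 16, 22.
3rd diffs: 6, 6 (constant).
So h_n = n^3 - n^2 - 5n - 6.
Evaluating at n = 17 gives h_{17} = 4533.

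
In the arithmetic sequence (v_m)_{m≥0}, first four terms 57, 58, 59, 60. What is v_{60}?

Common difference d = 1.
v_m = 57 + (m - 0)·1.
v_{60} = 57 + 60·1 = 117.

117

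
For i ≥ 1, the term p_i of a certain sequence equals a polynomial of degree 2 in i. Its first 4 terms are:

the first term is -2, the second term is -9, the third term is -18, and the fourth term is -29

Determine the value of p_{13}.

-218

1st diffs: -7, -9, -11.
2nd diffs: -2, -2 (constant).
Newton forward-difference form: p_i = -2 + (-7)·C(i-1,1) + (-2)·C(i-1,2).
At i = 13: i-1 = 12, so p_{13} = -2 - 84 - 132 = -218.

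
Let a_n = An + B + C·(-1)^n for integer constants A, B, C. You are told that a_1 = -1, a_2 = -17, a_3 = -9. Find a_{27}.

-105

Write the equations: A + B - C = -1; 2A + B + C = -17; 3A + B - C = -9.
Subtracting the first from the second: A + 2C = -16.
Subtracting the second from the third: A - 2C = 8.
Solving: C = -6, A = -4, then B = -3.
Therefore a_{27} = -108 + (-3) + (-6)·(-1) = -105.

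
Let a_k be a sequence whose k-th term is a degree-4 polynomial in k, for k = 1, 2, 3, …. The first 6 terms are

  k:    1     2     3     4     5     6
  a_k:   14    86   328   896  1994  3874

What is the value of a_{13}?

70178

1st diffs: 72, 242, 568, 1098, 1880.
2nd diffs: 170, 326, 530, 782.
3rd diffs: 156, 204, 252.
4th diffs: 48, 48 (constant).
Newton forward-difference form: a_k = 14 + 72·C(k-1,1) + 170·C(k-1,2) + 156·C(k-1,3) + 48·C(k-1,4).
At k = 13: k-1 = 12, so a_{13} = 14 + 864 + 11220 + 34320 + 23760 = 70178.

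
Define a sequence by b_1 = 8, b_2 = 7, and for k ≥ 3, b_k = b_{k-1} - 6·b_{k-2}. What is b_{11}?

37603

Applying the relation repeatedly:
b_3 = -41; b_4 = -83; b_5 = 163; b_6 = 661; b_7 = -317; b_8 = -4283; b_9 = -2381; b_{10} = 23317; b_{11} = 37603.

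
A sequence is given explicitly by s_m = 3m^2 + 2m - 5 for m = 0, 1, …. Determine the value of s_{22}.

1491

s_{22} = 3·22^2 + 2·22 - 5 = 1491.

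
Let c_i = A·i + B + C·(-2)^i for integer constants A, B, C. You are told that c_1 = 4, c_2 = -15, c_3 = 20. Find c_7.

376

The three given values yield: A + B - 2C = 4; 2A + B + 4C = -15; 3A + B - 8C = 20.
Subtracting the first from the second: A + 6C = -19.
Subtracting the second from the third: A - 12C = 35.
Solving: C = -3, A = -1, then B = -1.
So c_i = -1·i + (-1) + (-3)·(-2)^i; at i=7 this is 376.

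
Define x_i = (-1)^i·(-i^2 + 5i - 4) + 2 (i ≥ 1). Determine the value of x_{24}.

(-1)^24 = 1; -i^2 + 5i - 4 at i=24 is -460; so x_{24} = -458.

-458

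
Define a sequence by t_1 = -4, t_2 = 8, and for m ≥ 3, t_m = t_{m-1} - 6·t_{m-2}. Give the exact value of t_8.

1808

Step forward from the initial values:
t_3 = 32, t_4 = -16, t_5 = -208, t_6 = -112, t_7 = 1136, t_8 = 1808.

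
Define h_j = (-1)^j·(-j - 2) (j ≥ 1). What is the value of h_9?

11

(-1)^9 = -1; -j - 2 at j=9 is -11; so h_9 = 11.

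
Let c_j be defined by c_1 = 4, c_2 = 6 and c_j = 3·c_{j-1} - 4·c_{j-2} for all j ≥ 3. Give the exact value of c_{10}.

Step forward from the initial values:
c_3 = 2;  c_4 = -18;  c_5 = -62;  c_6 = -114;  c_7 = -94;  c_8 = 174;  c_9 = 898;  c_{10} = 1998.

1998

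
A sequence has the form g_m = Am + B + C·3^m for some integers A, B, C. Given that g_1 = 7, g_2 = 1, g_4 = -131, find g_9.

Write the equations: A + B + 3C = 7; 2A + B + 9C = 1; 4A + B + 81C = -131.
Subtracting the first from the second: A + 6C = -6.
Subtracting the second from the third: 2A + 72C = -132.
Solving: C = -2, A = 6, then B = 7.
Therefore g_9 = 54 + 7 + (-2)·19683 = -39305.

-39305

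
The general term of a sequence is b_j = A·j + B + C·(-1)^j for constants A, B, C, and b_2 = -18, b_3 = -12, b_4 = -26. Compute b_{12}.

-58

At j = 2, 3, 4: 2A + B + C = -18; 3A + B - C = -12; 4A + B + C = -26.
Subtracting the first from the second: A - 2C = 6.
Subtracting the second from the third: A + 2C = -14.
Solving: C = -5, A = -4, then B = -5.
So b_j = -4·j + (-5) + (-5)·(-1)^j; at j=12 this is -58.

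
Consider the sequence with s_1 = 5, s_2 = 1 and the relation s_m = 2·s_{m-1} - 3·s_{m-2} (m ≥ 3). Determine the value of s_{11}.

s_3 = -13  s_4 = -29  s_5 = -19  s_6 = 49  s_7 = 155  s_8 = 163  s_9 = -139  s_{10} = -767  s_{11} = -1117.

-1117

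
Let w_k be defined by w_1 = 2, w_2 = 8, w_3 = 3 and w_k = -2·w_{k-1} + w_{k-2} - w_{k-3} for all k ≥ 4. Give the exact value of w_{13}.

-5305

Iterate the recurrence:
w_4 = 0, w_5 = -5, w_6 = 7, w_7 = -19, w_8 = 50, w_9 = -126, w_{10} = 321, w_{11} = -818, w_{12} = 2083, w_{13} = -5305.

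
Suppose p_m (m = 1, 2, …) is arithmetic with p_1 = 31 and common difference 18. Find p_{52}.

p_m = 31 + (m - 1)·18.
p_{52} = 31 + 51·18 = 949.

949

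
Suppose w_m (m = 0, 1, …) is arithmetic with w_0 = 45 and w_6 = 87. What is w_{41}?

Common difference d = (87 - 45) / (6 - 0) = 7.
w_m = 45 + (m - 0)·7.
w_{41} = 45 + 41·7 = 332.

332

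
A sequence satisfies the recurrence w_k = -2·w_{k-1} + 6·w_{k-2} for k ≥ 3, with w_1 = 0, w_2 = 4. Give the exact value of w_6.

496

Step forward from the initial values:
w_3 = -8, w_4 = 40, w_5 = -128, w_6 = 496.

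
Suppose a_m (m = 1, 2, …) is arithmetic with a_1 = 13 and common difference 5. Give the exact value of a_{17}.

a_m = 13 + (m - 1)·5.
a_{17} = 13 + 16·5 = 93.

93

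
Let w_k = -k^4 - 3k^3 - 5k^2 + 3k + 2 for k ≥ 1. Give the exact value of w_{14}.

w_{14} = -1·14^4 - 3·14^3 - 5·14^2 + 3·14 + 2 = -47584.

-47584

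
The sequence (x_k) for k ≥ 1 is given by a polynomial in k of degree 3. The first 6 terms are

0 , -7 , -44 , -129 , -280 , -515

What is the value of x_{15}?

-9380

1st diffs: -7, -37, -85, -151, -235.
2nd diffs: -30, -48, -66, -84.
3rd diffs: -18, -18, -18 (constant).
So x_k = -3k^3 + 3k^2 + 5k - 5.
Evaluating at k = 15 gives x_{15} = -9380.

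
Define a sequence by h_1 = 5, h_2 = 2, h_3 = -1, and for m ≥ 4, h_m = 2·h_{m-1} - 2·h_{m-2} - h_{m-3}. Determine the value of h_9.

175

h_4 = -11, h_5 = -22, h_6 = -21, h_7 = 13, h_8 = 90, h_9 = 175.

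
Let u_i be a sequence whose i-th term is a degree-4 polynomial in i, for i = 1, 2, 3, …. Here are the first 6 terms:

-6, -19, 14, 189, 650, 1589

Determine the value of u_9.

9914

1st diffs: -13, 33, 175, 461, 939.
2nd diffs: 46, 142, 286, 478.
3rd diffs: 96, 144, 192.
4th diffs: 48, 48 (constant).
Newton forward-difference form: u_i = -6 + (-13)·C(i-1,1) + 46·C(i-1,2) + 96·C(i-1,3) + 48·C(i-1,4).
At i = 9: i-1 = 8, so u_9 = -6 - 104 + 1288 + 5376 + 3360 = 9914.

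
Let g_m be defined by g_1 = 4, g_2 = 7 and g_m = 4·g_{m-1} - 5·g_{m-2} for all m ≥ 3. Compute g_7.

g_3 = 8; g_4 = -3; g_5 = -52; g_6 = -193; g_7 = -512.

-512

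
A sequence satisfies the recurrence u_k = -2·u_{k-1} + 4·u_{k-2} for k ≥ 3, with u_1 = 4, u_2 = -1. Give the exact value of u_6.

-464

Step forward from the initial values:
u_3 = 18, u_4 = -40, u_5 = 152, u_6 = -464.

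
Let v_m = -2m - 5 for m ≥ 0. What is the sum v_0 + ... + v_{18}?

-437

Over m = 0..18: Σm = 171.
Total = (-2)·171 + (-5)·19 = -437.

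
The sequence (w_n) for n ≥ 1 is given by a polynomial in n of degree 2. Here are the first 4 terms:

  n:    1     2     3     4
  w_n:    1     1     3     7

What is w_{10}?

1st diffs: 0, 2, 4.
2nd diffs: 2, 2 (constant).
Newton forward-difference form: w_n = 1 + 2·C(n-1,2).
At n = 10: n-1 = 9, so w_{10} = 1 + 72 = 73.

73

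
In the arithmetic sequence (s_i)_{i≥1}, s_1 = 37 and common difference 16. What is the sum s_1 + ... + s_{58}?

28594

s_i = 37 + (i - 1)·16.
s_{58} = 949; S = 58·(37 + 949)/2 = 28594.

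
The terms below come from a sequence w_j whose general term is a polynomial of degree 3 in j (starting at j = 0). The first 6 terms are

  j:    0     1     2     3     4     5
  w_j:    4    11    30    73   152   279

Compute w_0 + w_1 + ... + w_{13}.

1st diffs: 7, 19, 43, 79, 127.
2nd diffs: 12, 24, 36, 48.
3rd diffs: 12, 12, 12 (constant).
Newton forward-difference form: w_j = 4 + 7·C(j,1) + 12·C(j,2) + 12·C(j,3).
Continuing: …, 466, 725, 1068, 1507, …, w_{13} = 4463.
Summing j = 0..13 (14 terms) gives 17073.

17073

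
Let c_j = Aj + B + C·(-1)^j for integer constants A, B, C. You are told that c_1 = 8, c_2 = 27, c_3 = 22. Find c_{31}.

Write the equations: A + B - C = 8; 2A + B + C = 27; 3A + B - C = 22.
Subtracting the first from the second: A + 2C = 19.
Subtracting the second from the third: A - 2C = -5.
Solving: C = 6, A = 7, then B = 7.
Hence c_{31} = 7·31 + 7 + 6·(-1) = 218.

218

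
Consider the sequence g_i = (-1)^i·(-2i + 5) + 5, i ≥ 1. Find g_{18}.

-26

(-1)^18 = 1; -2i + 5 at i=18 is -31; so g_{18} = -26.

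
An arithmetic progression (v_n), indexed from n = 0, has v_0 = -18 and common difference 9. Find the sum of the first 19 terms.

v_n = -18 + (n - 0)·9.
v_{18} = 144; S = 19·(-18 + 144)/2 = 1197.

1197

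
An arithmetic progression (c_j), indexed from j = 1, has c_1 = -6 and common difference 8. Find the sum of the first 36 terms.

c_j = -6 + (j - 1)·8.
c_{36} = 274; S = 36·(-6 + 274)/2 = 4824.

4824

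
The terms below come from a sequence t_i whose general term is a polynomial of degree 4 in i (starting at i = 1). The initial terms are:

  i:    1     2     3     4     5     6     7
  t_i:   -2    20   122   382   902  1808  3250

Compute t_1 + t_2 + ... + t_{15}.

1st diffs: 22, 102, 260, 520, 906, 1442.
2nd diffs: 80, 158, 260, 386, 536.
3rd diffs: 78, 102, 126, 150.
4th diffs: 24, 24, 24 (constant).
So t_i = i^4 + 3i^3 - 3i^2 - 5i + 2.
Continuing: …, 5402, 8462, 12652, 18218, …, t_{15} = 60002.
Summing i = 1..15 (15 terms) gives 217222.

217222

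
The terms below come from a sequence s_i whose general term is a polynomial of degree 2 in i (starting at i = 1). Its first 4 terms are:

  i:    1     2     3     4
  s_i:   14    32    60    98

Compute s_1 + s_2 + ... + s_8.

1st diffs: 18, 28, 38.
2nd diffs: 10, 10 (constant).
Newton forward-difference form: s_i = 14 + 18·C(i-1,1) + 10·C(i-1,2).
Continuing: 146, 204, 272, 350.
Summing i = 1..8 (8 terms) gives 1176.

1176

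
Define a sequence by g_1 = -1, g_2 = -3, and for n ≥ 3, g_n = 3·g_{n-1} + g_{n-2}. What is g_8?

Compute successive terms:
g_3 = -10; g_4 = -33; g_5 = -109; g_6 = -360; g_7 = -1189; g_8 = -3927.

-3927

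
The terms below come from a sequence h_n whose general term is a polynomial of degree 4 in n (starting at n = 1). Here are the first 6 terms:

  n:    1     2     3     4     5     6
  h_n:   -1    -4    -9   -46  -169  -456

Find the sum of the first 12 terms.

-34508

1st diffs: -3, -5, -37, -123, -287.
2nd diffs: -2, -32, -86, -164.
3rd diffs: -30, -54, -78.
4th diffs: -24, -24 (constant).
Newton forward-difference form: h_n = -1 + (-3)·C(n-1,1) + (-2)·C(n-1,2) + (-30)·C(n-1,3) + (-24)·C(n-1,4).
Continuing: …, -1009, -1954, -3441, -5644, …, h_{12} = -13014.
Summing n = 1..12 (12 terms) gives -34508.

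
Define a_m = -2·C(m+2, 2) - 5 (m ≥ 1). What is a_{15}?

-277

C(17, 2) = 136, so a_{15} = -277.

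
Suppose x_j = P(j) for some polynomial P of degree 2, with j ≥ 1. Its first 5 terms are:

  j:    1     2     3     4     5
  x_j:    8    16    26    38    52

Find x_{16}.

338

1st diffs: 8, 10, 12, 14.
2nd diffs: 2, 2, 2 (constant).
Newton forward-difference form: x_j = 8 + 8·C(j-1,1) + 2·C(j-1,2).
At j = 16: j-1 = 15, so x_{16} = 8 + 120 + 210 = 338.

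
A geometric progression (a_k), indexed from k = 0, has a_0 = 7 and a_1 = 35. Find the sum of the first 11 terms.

Common ratio r = 5.
a_k = 7·5^(k-0).
S = 7·(5^11 - 1)/(5 - 1) = 7·(48828125 - 1)/(4) = 85449217.

85449217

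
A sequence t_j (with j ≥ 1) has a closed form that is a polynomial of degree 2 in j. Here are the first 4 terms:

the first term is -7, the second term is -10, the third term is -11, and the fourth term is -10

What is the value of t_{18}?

214

1st diffs: -3, -1, 1.
2nd diffs: 2, 2 (constant).
Newton forward-difference form: t_j = -7 + (-3)·C(j-1,1) + 2·C(j-1,2).
At j = 18: j-1 = 17, so t_{18} = -7 - 51 + 272 = 214.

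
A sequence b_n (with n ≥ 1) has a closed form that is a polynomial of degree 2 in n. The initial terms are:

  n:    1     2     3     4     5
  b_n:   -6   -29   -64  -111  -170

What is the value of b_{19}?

1st diffs: -23, -35, -47, -59.
2nd diffs: -12, -12, -12 (constant).
So b_n = -6n^2 - 5n + 5.
Evaluating at n = 19 gives b_{19} = -2256.

-2256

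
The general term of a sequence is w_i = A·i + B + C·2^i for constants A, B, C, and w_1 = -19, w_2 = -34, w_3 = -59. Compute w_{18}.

-1310814

Write the equations: A + B + 2C = -19; 2A + B + 4C = -34; 3A + B + 8C = -59.
Subtracting the first from the second: A + 2C = -15.
Subtracting the second from the third: A + 4C = -25.
Solving: C = -5, A = -5, then B = -4.
Therefore w_{18} = -90 + (-4) + (-5)·262144 = -1310814.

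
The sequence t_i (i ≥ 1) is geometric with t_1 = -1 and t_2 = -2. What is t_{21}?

-1048576

Common ratio r = 2.
t_i = (-1)·2^(i-1).
t_{21} = (-1)·2^20 = -1048576.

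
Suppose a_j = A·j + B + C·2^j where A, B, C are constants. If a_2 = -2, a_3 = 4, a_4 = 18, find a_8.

490

At j = 2, 3, 4: 2A + B + 4C = -2; 3A + B + 8C = 4; 4A + B + 16C = 18.
Subtracting the first from the second: A + 4C = 6.
Subtracting the second from the third: A + 8C = 14.
Solving: C = 2, A = -2, then B = -6.
So a_j = -2·j + (-6) + 2·2^j; at j=8 this is 490.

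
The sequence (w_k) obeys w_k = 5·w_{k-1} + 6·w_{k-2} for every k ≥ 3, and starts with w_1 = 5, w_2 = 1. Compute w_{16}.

403015701061

Step forward from the initial values:
w_3 = 35  w_4 = 181  w_5 = 1115  …  w_{13} = 1865813435  w_{14} = 11194880581  w_{15} = 67169283515  w_{16} = 403015701061.
(Characteristic roots are 6 and -1.)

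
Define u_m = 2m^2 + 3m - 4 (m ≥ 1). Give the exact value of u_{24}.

1220

u_{24} = 2·24^2 + 3·24 - 4 = 1220.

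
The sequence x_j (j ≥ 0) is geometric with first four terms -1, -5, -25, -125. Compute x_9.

-1953125

Common ratio r = 5.
x_j = (-1)·5^(j-0).
x_9 = (-1)·5^9 = -1953125.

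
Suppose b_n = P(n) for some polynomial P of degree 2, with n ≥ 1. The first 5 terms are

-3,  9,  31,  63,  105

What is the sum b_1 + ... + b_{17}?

8381

1st diffs: 12, 22, 32, 42.
2nd diffs: 10, 10, 10 (constant).
Newton forward-difference form: b_n = -3 + 12·C(n-1,1) + 10·C(n-1,2).
Continuing: …, 157, 219, 291, 373, …, b_{17} = 1389.
Summing n = 1..17 (17 terms) gives 8381.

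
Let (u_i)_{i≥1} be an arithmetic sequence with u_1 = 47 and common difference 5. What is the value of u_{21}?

u_i = 47 + (i - 1)·5.
u_{21} = 47 + 20·5 = 147.

147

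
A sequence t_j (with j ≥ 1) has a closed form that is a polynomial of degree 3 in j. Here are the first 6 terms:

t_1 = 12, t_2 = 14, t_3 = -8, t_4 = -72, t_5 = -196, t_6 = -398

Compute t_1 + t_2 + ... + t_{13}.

1st diffs: 2, -22, -64, -124, -202.
2nd diffs: -24, -42, -60, -78.
3rd diffs: -18, -18, -18 (constant).
So t_j = -3j^3 + 6j^2 + 5j + 4.
Continuing: …, -696, -1108, -1652, -2346, …, t_{13} = -5508.
Summing j = 1..13 (13 terms) gives -19422.

-19422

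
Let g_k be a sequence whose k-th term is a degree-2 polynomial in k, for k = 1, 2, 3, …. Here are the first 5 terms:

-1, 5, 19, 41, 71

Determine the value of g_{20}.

1st diffs: 6, 14, 22, 30.
2nd diffs: 8, 8, 8 (constant).
So g_k = 4k^2 - 6k + 1.
Evaluating at k = 20 gives g_{20} = 1481.

1481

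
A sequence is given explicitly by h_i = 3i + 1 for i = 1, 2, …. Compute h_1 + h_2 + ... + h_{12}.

Over i = 1..12: Σi = 78.
Total = (3)·78 + (1)·12 = 246.

246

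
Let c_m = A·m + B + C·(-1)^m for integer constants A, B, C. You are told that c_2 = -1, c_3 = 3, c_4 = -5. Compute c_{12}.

Plug in m = 2, 3, 4: 2A + B + C = -1; 3A + B - C = 3; 4A + B + C = -5.
Subtracting the first from the second: A - 2C = 4.
Subtracting the second from the third: A + 2C = -8.
Solving: C = -3, A = -2, then B = 6.
So c_m = -2·m + 6 + (-3)·(-1)^m; at m=12 this is -21.

-21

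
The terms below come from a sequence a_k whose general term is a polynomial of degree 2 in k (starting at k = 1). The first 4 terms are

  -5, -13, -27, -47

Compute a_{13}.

-497

1st diffs: -8, -14, -20.
2nd diffs: -6, -6 (constant).
Newton forward-difference form: a_k = -5 + (-8)·C(k-1,1) + (-6)·C(k-1,2).
At k = 13: k-1 = 12, so a_{13} = -5 - 96 - 396 = -497.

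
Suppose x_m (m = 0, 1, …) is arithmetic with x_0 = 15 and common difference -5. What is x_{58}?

-275

x_m = 15 + (m - 0)·(-5).
x_{58} = 15 + 58·(-5) = -275.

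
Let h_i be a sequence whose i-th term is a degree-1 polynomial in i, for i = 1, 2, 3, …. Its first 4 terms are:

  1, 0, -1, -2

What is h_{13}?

1st diffs: -1, -1, -1 (constant).
So h_i = -i + 2.
Evaluating at i = 13 gives h_{13} = -11.

-11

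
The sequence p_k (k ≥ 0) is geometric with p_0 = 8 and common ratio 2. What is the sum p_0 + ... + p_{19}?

p_k = 8·2^(k-0).
S = 8·(2^20 - 1)/(2 - 1) = 8·(1048576 - 1)/(1) = 8388600.

8388600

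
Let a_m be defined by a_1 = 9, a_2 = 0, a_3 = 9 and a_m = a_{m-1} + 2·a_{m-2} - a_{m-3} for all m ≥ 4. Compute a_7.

Applying the relation repeatedly:
a_4 = 0, a_5 = 18, a_6 = 9, a_7 = 45.

45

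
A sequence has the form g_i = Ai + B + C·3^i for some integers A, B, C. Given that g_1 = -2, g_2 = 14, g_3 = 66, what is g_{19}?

Write the equations: A + B + 3C = -2; 2A + B + 9C = 14; 3A + B + 27C = 66.
Subtracting the first from the second: A + 6C = 16.
Subtracting the second from the third: A + 18C = 52.
Solving: C = 3, A = -2, then B = -9.
So g_i = -2·i + (-9) + 3·3^i; at i=19 this is 3486784354.

3486784354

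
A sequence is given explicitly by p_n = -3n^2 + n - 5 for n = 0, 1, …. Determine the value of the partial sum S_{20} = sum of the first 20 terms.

Over n = 0..19: Σn = 190, Σn² = 2470.
Total = (-3)·2470 + (1)·190 + (-5)·20 = -7320.

-7320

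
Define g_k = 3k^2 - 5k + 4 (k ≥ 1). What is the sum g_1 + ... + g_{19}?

6536

Over k = 1..19: Σk = 190, Σk² = 2470.
Total = (3)·2470 + (-5)·190 + (4)·19 = 6536.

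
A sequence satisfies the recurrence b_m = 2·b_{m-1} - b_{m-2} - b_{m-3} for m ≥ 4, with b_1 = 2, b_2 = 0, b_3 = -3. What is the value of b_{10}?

87

Applying the relation repeatedly:
b_4 = -8  b_5 = -13  b_6 = -15  b_7 = -9  b_8 = 10  b_9 = 44  b_{10} = 87.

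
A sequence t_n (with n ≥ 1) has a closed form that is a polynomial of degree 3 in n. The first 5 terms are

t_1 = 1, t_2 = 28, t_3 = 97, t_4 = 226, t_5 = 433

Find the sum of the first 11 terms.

1st diffs: 27, 69, 129, 207.
2nd diffs: 42, 60, 78.
3rd diffs: 18, 18 (constant).
Newton forward-difference form: t_n = 1 + 27·C(n-1,1) + 42·C(n-1,2) + 18·C(n-1,3).
Continuing: …, 736, 1153, 1702, 2401, …, t_{11} = 4321.
Summing n = 1..11 (11 terms) gives 14366.

14366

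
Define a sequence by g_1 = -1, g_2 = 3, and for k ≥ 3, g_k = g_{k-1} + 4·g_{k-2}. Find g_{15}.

181999

Step forward from the initial values:
g_3 = -1;  g_4 = 11;  g_5 = 7;  …;  g_{12} = 11051;  g_{13} = 27559;  g_{14} = 71763;  g_{15} = 181999.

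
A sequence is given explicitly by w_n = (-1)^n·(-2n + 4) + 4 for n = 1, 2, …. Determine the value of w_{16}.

(-1)^16 = 1; -2n + 4 at n=16 is -28; so w_{16} = -24.

-24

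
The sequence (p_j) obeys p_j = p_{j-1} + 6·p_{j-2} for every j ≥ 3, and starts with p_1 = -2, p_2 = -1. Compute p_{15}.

-4799353

Iterate the recurrence:
p_3 = -13  p_4 = -19  p_5 = -97  …  p_{12} = -175099  p_{13} = -535537  p_{14} = -1586131  p_{15} = -4799353.
(Characteristic roots are 3 and -2.)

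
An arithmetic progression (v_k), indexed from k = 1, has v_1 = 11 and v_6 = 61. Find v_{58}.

Common difference d = (61 - 11) / (6 - 1) = 10.
v_k = 11 + (k - 1)·10.
v_{58} = 11 + 57·10 = 581.

581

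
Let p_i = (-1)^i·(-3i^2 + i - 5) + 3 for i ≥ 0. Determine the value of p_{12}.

-422

(-1)^12 = 1; -3i^2 + i - 5 at i=12 is -425; so p_{12} = -422.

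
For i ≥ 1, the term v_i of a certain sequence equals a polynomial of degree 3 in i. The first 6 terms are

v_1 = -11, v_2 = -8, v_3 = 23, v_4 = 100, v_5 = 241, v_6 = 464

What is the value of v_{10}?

2536

1st diffs: 3, 31, 77, 141, 223.
2nd diffs: 28, 46, 64, 82.
3rd diffs: 18, 18, 18 (constant).
So v_i = 3i^3 - 4i^2 - 6i - 4.
Evaluating at i = 10 gives v_{10} = 2536.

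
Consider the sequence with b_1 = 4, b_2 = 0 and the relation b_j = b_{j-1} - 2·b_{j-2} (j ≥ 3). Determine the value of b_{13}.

Iterate the recurrence:
b_3 = -8, b_4 = -8, b_5 = 8, …, b_{10} = 24, b_{11} = 136, b_{12} = 88, b_{13} = -184.

-184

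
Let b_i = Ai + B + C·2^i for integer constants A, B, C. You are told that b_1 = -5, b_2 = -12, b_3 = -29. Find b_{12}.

Write the equations: A + B + 2C = -5; 2A + B + 4C = -12; 3A + B + 8C = -29.
Subtracting the first from the second: A + 2C = -7.
Subtracting the second from the third: A + 4C = -17.
Solving: C = -5, A = 3, then B = 2.
Hence b_{12} = 3·12 + 2 + (-5)·4096 = -20442.

-20442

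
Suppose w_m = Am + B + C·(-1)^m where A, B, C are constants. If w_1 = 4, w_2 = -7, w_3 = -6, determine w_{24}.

Plug in m = 1, 2, 3: A + B - C = 4; 2A + B + C = -7; 3A + B - C = -6.
Subtracting the first from the second: A + 2C = -11.
Subtracting the second from the third: A - 2C = 1.
Solving: C = -3, A = -5, then B = 6.
Hence w_{24} = -5·24 + 6 + (-3)·1 = -117.

-117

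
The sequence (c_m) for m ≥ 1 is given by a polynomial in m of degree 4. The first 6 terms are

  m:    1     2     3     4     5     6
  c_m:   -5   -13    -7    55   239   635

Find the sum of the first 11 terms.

26763

1st diffs: -8, 6, 62, 184, 396.
2nd diffs: 14, 56, 122, 212.
3rd diffs: 42, 66, 90.
4th diffs: 24, 24 (constant).
So c_m = m^4 - 3m^3 - 2m - 1.
Continuing: …, 1357, 2543, 4355, 6979, …, c_{11} = 10625.
Summing m = 1..11 (11 terms) gives 26763.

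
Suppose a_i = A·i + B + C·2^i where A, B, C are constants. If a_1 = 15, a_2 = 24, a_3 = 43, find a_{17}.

At i = 1, 2, 3: A + B + 2C = 15; 2A + B + 4C = 24; 3A + B + 8C = 43.
Subtracting the first from the second: A + 2C = 9.
Subtracting the second from the third: A + 4C = 19.
Solving: C = 5, A = -1, then B = 6.
So a_i = -1·i + 6 + 5·2^i; at i=17 this is 655349.

655349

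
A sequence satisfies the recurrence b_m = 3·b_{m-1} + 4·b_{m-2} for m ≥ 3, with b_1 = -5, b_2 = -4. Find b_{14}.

Applying the relation repeatedly:
b_3 = -32;  b_4 = -112;  b_5 = -464;  …;  b_{11} = -1887440;  b_{12} = -7549744;  b_{13} = -30198992;  b_{14} = -120795952.
(Characteristic roots are 4 and -1.)

-120795952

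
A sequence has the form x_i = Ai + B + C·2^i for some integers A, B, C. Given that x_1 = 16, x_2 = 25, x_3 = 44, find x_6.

321

Plug in i = 1, 2, 3: A + B + 2C = 16; 2A + B + 4C = 25; 3A + B + 8C = 44.
Subtracting the first from the second: A + 2C = 9.
Subtracting the second from the third: A + 4C = 19.
Solving: C = 5, A = -1, then B = 7.
So x_i = -1·i + 7 + 5·2^i; at i=6 this is 321.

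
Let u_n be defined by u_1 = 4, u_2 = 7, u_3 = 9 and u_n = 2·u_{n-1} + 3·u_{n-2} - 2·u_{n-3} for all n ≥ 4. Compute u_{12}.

Step forward from the initial values:
u_4 = 31;  u_5 = 75;  u_6 = 225;  u_7 = 613;  u_8 = 1751;  u_9 = 4891;  u_{10} = 13809;  u_{11} = 38789;  u_{12} = 109223.

109223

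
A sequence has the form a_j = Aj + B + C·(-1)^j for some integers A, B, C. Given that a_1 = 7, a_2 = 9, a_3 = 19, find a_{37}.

Write the equations: A + B - C = 7; 2A + B + C = 9; 3A + B - C = 19.
Subtracting the first from the second: A + 2C = 2.
Subtracting the second from the third: A - 2C = 10.
Solving: C = -2, A = 6, then B = -1.
So a_j = 6·j + (-1) + (-2)·(-1)^j; at j=37 this is 223.

223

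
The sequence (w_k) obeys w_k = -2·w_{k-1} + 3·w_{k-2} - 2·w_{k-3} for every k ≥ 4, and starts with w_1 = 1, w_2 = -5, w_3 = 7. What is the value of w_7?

927

Iterate the recurrence:
w_4 = -31, w_5 = 93, w_6 = -293, w_7 = 927.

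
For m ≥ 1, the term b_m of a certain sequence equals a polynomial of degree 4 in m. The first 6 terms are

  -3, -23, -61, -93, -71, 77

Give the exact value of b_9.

2357

1st diffs: -20, -38, -32, 22, 148.
2nd diffs: -18, 6, 54, 126.
3rd diffs: 24, 48, 72.
4th diffs: 24, 24 (constant).
Newton forward-difference form: b_m = -3 + (-20)·C(m-1,1) + (-18)·C(m-1,2) + 24·C(m-1,3) + 24·C(m-1,4).
At m = 9: m-1 = 8, so b_9 = -3 - 160 - 504 + 1344 + 1680 = 2357.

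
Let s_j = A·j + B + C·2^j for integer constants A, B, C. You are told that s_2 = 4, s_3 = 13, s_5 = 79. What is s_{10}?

Write the equations: 2A + B + 4C = 4; 3A + B + 8C = 13; 5A + B + 32C = 79.
Subtracting the first from the second: A + 4C = 9.
Subtracting the second from the third: 2A + 24C = 66.
Solving: C = 3, A = -3, then B = -2.
So s_j = -3·j + (-2) + 3·2^j; at j=10 this is 3040.

3040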